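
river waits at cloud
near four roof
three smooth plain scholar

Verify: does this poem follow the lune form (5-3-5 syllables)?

Yes

Line 1: "river waits at cloud": 2+1+1+1 = 5 ✓
Line 2: "near four roof": 1+1+1 = 3 ✓
Line 3: "three smooth plain scholar": 1+1+1+2 = 5 ✓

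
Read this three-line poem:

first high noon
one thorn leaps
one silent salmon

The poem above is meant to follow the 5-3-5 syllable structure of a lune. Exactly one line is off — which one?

Line 1: first (1), high (1), noon (1) → 3 (expected 5)
Line 2: one (1), thorn (1), leaps (1) → 3 ✓
Line 3: one (1), silent (2), salmon (2) → 5 ✓

The first line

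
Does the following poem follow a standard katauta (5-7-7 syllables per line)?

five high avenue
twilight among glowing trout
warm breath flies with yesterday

Yes

Line 1: five (1), high (1), avenue (3) → 5 ✓
Line 2: twilight (2), among (2), glowing (2), trout (1) → 7 ✓
Line 3: warm (1), breath (1), flies (1), with (1), yesterday (3) → 7 ✓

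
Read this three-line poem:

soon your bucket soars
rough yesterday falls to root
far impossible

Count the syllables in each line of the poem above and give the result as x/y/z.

5/7/5

Line 1: "soon your bucket soars": 1+1+2+1 = 5
Line 2: "rough yesterday falls to root": 1+3+1+1+1 = 7
Line 3: "far impossible": 1+4 = 5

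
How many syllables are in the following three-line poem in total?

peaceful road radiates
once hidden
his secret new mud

14

Line 1: "peaceful road radiates": 2+1+3 = 6
Line 2: "once hidden": 1+2 = 3
Line 3: "his secret new mud": 1+2+1+1 = 5
Total: 6 + 3 + 5 = 14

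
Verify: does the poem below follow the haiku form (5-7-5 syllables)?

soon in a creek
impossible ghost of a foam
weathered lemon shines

Line 1: "soon in a creek": 1+1+1+1 = 4 (expected 5)
Line 2: "impossible ghost of a foam": 4+1+1+1+1 = 8 (expected 7)
Line 3: "weathered lemon shines": 2+2+1 = 5 ✓

No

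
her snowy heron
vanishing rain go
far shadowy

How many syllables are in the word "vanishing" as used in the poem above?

3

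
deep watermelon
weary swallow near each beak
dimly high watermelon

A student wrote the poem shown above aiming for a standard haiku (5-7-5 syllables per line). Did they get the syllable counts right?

Line 1: deep(1) + watermelon(4) = 5 ✓
Line 2: weary(2) + swallow(2) + near(1) + each(1) + beak(1) = 7 ✓
Line 3: dimly(2) + high(1) + watermelon(4) = 7 (expected 5)

No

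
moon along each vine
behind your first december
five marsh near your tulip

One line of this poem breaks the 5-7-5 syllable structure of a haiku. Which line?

Line 1: moon (1), along (2), each (1), vine (1) → 5 ✓
Line 2: behind (2), your (1), first (1), december (3) → 7 ✓
Line 3: five (1), marsh (1), near (1), your (1), tulip (2) → 6 (expected 5)

The third line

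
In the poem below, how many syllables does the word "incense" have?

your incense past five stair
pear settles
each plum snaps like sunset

2

"incense" has 2 syllables.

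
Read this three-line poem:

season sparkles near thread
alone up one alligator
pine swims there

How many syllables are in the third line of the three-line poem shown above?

The third line: pine(1) + swims(1) + there(1) = 3

3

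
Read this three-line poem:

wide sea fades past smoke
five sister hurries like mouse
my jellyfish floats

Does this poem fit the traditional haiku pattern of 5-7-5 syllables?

Line 1: wide(1) + sea(1) + fades(1) + past(1) + smoke(1) = 5 ✓
Line 2: five(1) + sister(2) + hurries(2) + like(1) + mouse(1) = 7 ✓
Line 3: my(1) + jellyfish(3) + floats(1) = 5 ✓

Yes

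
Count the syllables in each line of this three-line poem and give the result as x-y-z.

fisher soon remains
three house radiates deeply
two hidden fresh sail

Line 1: fisher(2) + soon(1) + remains(2) = 5
Line 2: three(1) + house(1) + radiates(3) + deeply(2) = 7
Line 3: two(1) + hidden(2) + fresh(1) + sail(1) = 5

5-7-5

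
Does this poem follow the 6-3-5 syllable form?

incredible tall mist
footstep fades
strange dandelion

Line 1: "incredible tall mist": 4+1+1 = 6 ✓
Line 2: "footstep fades": 2+1 = 3 ✓
Line 3: "strange dandelion": 1+4 = 5 ✓

Yes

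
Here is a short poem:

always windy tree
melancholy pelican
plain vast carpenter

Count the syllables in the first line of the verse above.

5

The first line: always (2), windy (2), tree (1) → 5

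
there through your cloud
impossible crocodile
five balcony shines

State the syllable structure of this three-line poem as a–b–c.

4–7–5

Line 1: "there through your cloud": 1+1+1+1 = 4
Line 2: "impossible crocodile": 4+3 = 7
Line 3: "five balcony shines": 1+3+1 = 5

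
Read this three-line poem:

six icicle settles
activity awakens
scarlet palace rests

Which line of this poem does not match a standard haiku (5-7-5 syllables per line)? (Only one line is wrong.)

Line 1: six(1) + icicle(3) + settles(2) = 6 (expected 5)
Line 2: activity(4) + awakens(3) = 7 ✓
Line 3: scarlet(2) + palace(2) + rests(1) = 5 ✓

Line 1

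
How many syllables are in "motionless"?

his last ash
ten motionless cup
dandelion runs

3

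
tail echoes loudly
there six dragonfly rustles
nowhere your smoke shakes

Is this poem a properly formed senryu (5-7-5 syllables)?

Yes

Line 1: tail (1), echoes (2), loudly (2) → 5 ✓
Line 2: there (1), six (1), dragonfly (3), rustles (2) → 7 ✓
Line 3: nowhere (2), your (1), smoke (1), shakes (1) → 5 ✓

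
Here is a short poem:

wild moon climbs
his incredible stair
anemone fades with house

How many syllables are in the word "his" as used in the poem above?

1

"his" has 1 syllable.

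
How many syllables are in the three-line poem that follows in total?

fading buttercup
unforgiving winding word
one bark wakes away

17

Line 1: "fading buttercup": 2+3 = 5
Line 2: "unforgiving winding word": 4+2+1 = 7
Line 3: "one bark wakes away": 1+1+1+2 = 5
Total: 5 + 7 + 5 = 17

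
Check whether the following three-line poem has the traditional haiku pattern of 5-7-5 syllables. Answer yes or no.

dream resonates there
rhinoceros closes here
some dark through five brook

Line 1: dream (1), resonates (3), there (1) → 5 ✓
Line 2: rhinoceros (4), closes (2), here (1) → 7 ✓
Line 3: some (1), dark (1), through (1), five (1), brook (1) → 5 ✓

Yes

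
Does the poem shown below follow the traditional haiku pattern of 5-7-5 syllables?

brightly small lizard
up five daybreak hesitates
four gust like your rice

Line 1: "brightly small lizard": 2+1+2 = 5 ✓
Line 2: "up five daybreak hesitates": 1+1+2+3 = 7 ✓
Line 3: "four gust like your rice": 1+1+1+1+1 = 5 ✓

Yes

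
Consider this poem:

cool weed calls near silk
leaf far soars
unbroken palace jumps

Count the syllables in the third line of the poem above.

The third line: unbroken (3), palace (2), jumps (1) → 6

6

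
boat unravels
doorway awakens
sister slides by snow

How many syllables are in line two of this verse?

5

Line two: "doorway awakens": 2+3 = 5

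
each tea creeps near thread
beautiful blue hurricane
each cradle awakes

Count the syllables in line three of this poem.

Line three: each(1) + cradle(2) + awakes(2) = 5

5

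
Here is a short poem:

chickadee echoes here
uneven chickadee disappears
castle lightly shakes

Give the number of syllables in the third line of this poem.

5

The third line: castle (2), lightly (2), shakes (1) → 5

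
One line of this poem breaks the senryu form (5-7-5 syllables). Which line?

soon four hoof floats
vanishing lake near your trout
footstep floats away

Line 1: "soon four hoof floats": 1+1+1+1 = 4 (expected 5)
Line 2: "vanishing lake near your trout": 3+1+1+1+1 = 7 ✓
Line 3: "footstep floats away": 2+1+2 = 5 ✓

The first line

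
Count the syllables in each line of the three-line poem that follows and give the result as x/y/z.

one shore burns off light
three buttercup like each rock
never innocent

5/7/5

Line 1: "one shore burns off light": 1+1+1+1+1 = 5
Line 2: "three buttercup like each rock": 1+3+1+1+1 = 7
Line 3: "never innocent": 2+3 = 5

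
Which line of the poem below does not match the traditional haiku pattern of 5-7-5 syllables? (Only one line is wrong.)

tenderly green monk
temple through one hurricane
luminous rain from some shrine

Line 1: tenderly(3) + green(1) + monk(1) = 5 ✓
Line 2: temple(2) + through(1) + one(1) + hurricane(3) = 7 ✓
Line 3: luminous(3) + rain(1) + from(1) + some(1) + shrine(1) = 7 (expected 5)

Line 3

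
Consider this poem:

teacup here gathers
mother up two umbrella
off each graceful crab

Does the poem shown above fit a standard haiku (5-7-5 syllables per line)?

Line 1: teacup (2), here (1), gathers (2) → 5 ✓
Line 2: mother (2), up (1), two (1), umbrella (3) → 7 ✓
Line 3: off (1), each (1), graceful (2), crab (1) → 5 ✓

Yes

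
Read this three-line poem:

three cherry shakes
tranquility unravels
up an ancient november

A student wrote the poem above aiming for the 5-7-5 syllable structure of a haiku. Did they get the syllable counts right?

No

Line 1: three(1) + cherry(2) + shakes(1) = 4 (expected 5)
Line 2: tranquility(4) + unravels(3) = 7 ✓
Line 3: up(1) + an(1) + ancient(2) + november(3) = 7 (expected 5)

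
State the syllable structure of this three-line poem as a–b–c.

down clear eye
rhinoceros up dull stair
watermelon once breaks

Line 1: down (1), clear (1), eye (1) → 3
Line 2: rhinoceros (4), up (1), dull (1), stair (1) → 7
Line 3: watermelon (4), once (1), breaks (1) → 6

3–7–6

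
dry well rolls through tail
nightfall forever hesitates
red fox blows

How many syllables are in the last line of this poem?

3

The last line: red(1) + fox(1) + blows(1) = 3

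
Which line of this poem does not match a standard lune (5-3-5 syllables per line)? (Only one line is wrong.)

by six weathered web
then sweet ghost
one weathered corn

The third line

Line 1: by(1) + six(1) + weathered(2) + web(1) = 5 ✓
Line 2: then(1) + sweet(1) + ghost(1) = 3 ✓
Line 3: one(1) + weathered(2) + corn(1) = 4 (expected 5)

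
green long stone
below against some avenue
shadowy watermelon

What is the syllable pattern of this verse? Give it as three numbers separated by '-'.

Line 1: green(1) + long(1) + stone(1) = 3
Line 2: below(2) + against(2) + some(1) + avenue(3) = 8
Line 3: shadowy(3) + watermelon(4) = 7

3-8-7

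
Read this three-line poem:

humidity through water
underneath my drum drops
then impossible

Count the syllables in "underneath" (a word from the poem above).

"underneath" has 3 syllables.

3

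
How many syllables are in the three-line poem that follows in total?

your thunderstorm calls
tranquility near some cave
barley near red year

Line 1: your (1), thunderstorm (3), calls (1) → 5
Line 2: tranquility (4), near (1), some (1), cave (1) → 7
Line 3: barley (2), near (1), red (1), year (1) → 5
Total: 5 + 7 + 5 = 17

17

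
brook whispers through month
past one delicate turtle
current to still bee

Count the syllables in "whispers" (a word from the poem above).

"whispers" has 2 syllables.

2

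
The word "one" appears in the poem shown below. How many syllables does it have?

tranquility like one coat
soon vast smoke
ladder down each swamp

1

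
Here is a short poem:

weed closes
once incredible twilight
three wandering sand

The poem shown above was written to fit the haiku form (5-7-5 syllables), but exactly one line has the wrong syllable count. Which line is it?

The first line

Line 1: weed(1) + closes(2) = 3 (expected 5)
Line 2: once(1) + incredible(4) + twilight(2) = 7 ✓
Line 3: three(1) + wandering(3) + sand(1) = 5 ✓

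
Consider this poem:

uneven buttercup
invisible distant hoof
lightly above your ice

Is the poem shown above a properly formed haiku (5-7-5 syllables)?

Line 1: uneven(3) + buttercup(3) = 6 (expected 5)
Line 2: invisible(4) + distant(2) + hoof(1) = 7 ✓
Line 3: lightly(2) + above(2) + your(1) + ice(1) = 6 (expected 5)

No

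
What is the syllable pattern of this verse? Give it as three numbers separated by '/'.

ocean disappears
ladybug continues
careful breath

Line 1: "ocean disappears": 2+3 = 5
Line 2: "ladybug continues": 3+3 = 6
Line 3: "careful breath": 2+1 = 3

5/6/3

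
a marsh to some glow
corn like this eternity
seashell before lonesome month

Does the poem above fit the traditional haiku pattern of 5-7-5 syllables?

No

Line 1: a (1), marsh (1), to (1), some (1), glow (1) → 5 ✓
Line 2: corn (1), like (1), this (1), eternity (4) → 7 ✓
Line 3: seashell (2), before (2), lonesome (2), month (1) → 7 (expected 5)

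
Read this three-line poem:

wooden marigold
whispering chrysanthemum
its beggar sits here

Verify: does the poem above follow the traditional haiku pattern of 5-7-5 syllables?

Line 1: "wooden marigold": 2+3 = 5 ✓
Line 2: "whispering chrysanthemum": 3+4 = 7 ✓
Line 3: "its beggar sits here": 1+2+1+1 = 5 ✓

Yes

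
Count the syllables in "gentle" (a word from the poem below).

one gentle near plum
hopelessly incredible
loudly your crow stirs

2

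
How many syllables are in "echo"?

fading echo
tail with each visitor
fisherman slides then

"echo" has 2 syllables.

2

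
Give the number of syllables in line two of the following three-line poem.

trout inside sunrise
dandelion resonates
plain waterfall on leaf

Line two: dandelion(4) + resonates(3) = 7

7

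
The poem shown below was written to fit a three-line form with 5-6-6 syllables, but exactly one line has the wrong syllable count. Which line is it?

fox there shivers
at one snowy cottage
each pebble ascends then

Line 1

Line 1: fox(1) + there(1) + shivers(2) = 4 (expected 5)
Line 2: at(1) + one(1) + snowy(2) + cottage(2) = 6 ✓
Line 3: each(1) + pebble(2) + ascends(2) + then(1) = 6 ✓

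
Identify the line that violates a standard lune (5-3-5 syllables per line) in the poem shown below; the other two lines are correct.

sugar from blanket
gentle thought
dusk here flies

The third line

Line 1: sugar (2), from (1), blanket (2) → 5 ✓
Line 2: gentle (2), thought (1) → 3 ✓
Line 3: dusk (1), here (1), flies (1) → 3 (expected 5)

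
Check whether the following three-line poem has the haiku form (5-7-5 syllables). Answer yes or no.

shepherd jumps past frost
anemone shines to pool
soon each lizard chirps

Line 1: "shepherd jumps past frost": 2+1+1+1 = 5 ✓
Line 2: "anemone shines to pool": 4+1+1+1 = 7 ✓
Line 3: "soon each lizard chirps": 1+1+2+1 = 5 ✓

Yes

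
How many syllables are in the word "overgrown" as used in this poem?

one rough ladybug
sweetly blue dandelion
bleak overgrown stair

"overgrown" has 3 syllables.

3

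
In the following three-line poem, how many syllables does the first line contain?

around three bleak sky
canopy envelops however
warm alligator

The first line: around (2), three (1), bleak (1), sky (1) → 5

5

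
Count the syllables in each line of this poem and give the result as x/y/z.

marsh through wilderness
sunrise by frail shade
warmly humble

Line 1: marsh (1), through (1), wilderness (3) → 5
Line 2: sunrise (2), by (1), frail (1), shade (1) → 5
Line 3: warmly (2), humble (2) → 4

5/5/4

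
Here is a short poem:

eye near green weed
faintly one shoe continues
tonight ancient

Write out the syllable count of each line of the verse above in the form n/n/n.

4/7/4

Line 1: eye (1), near (1), green (1), weed (1) → 4
Line 2: faintly (2), one (1), shoe (1), continues (3) → 7
Line 3: tonight (2), ancient (2) → 4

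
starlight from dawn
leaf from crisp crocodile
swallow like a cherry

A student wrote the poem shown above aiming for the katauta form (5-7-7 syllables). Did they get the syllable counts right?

No

Line 1: starlight (2), from (1), dawn (1) → 4 (expected 5)
Line 2: leaf (1), from (1), crisp (1), crocodile (3) → 6 (expected 7)
Line 3: swallow (2), like (1), a (1), cherry (2) → 6 (expected 7)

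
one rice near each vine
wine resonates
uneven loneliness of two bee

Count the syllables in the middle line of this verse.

4

The middle line: wine(1) + resonates(3) = 4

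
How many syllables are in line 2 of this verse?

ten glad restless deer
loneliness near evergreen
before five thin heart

Line 2: "loneliness near evergreen": 3+1+3 = 7

7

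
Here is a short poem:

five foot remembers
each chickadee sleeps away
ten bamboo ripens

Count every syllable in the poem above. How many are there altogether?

Line 1: five(1) + foot(1) + remembers(3) = 5
Line 2: each(1) + chickadee(3) + sleeps(1) + away(2) = 7
Line 3: ten(1) + bamboo(2) + ripens(2) = 5
Total: 5 + 7 + 5 = 17

17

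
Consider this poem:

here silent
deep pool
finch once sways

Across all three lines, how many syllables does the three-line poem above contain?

8

Line 1: here (1), silent (2) → 3
Line 2: deep (1), pool (1) → 2
Line 3: finch (1), once (1), sways (1) → 3
Total: 3 + 2 + 3 = 8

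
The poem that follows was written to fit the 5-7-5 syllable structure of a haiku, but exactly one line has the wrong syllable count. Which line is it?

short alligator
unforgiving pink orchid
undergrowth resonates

Line 1: short(1) + alligator(4) = 5 ✓
Line 2: unforgiving(4) + pink(1) + orchid(2) = 7 ✓
Line 3: undergrowth(3) + resonates(3) = 6 (expected 5)

The third line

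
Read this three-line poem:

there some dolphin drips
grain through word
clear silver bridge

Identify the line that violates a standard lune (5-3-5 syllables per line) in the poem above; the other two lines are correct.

The third line

Line 1: there(1) + some(1) + dolphin(2) + drips(1) = 5 ✓
Line 2: grain(1) + through(1) + word(1) = 3 ✓
Line 3: clear(1) + silver(2) + bridge(1) = 4 (expected 5)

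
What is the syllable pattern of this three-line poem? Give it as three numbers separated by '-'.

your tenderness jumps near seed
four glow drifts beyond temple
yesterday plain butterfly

Line 1: your (1), tenderness (3), jumps (1), near (1), seed (1) → 7
Line 2: four (1), glow (1), drifts (1), beyond (2), temple (2) → 7
Line 3: yesterday (3), plain (1), butterfly (3) → 7

7-7-7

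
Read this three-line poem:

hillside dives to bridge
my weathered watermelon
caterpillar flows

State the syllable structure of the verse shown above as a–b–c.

5–7–5

Line 1: "hillside dives to bridge": 2+1+1+1 = 5
Line 2: "my weathered watermelon": 1+2+4 = 7
Line 3: "caterpillar flows": 4+1 = 5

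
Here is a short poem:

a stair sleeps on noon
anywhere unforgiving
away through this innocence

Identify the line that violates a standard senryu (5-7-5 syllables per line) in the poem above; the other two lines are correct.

Line 1: "a stair sleeps on noon": 1+1+1+1+1 = 5 ✓
Line 2: "anywhere unforgiving": 3+4 = 7 ✓
Line 3: "away through this innocence": 2+1+1+3 = 7 (expected 5)

The third line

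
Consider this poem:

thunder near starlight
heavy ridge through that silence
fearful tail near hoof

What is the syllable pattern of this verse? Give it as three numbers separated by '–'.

Line 1: "thunder near starlight": 2+1+2 = 5
Line 2: "heavy ridge through that silence": 2+1+1+1+2 = 7
Line 3: "fearful tail near hoof": 2+1+1+1 = 5

5–7–5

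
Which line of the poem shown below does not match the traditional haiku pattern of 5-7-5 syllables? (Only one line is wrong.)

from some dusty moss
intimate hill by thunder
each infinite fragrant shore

Line 1: from (1), some (1), dusty (2), moss (1) → 5 ✓
Line 2: intimate (3), hill (1), by (1), thunder (2) → 7 ✓
Line 3: each (1), infinite (3), fragrant (2), shore (1) → 7 (expected 5)

Line 3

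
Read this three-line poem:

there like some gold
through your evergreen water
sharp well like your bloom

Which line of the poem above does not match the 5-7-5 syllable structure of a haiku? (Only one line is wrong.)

Line 1: there(1) + like(1) + some(1) + gold(1) = 4 (expected 5)
Line 2: through(1) + your(1) + evergreen(3) + water(2) = 7 ✓
Line 3: sharp(1) + well(1) + like(1) + your(1) + bloom(1) = 5 ✓

Line 1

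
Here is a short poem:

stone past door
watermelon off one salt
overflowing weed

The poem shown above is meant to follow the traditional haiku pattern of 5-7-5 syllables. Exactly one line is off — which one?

Line 1: stone(1) + past(1) + door(1) = 3 (expected 5)
Line 2: watermelon(4) + off(1) + one(1) + salt(1) = 7 ✓
Line 3: overflowing(4) + weed(1) = 5 ✓

The first line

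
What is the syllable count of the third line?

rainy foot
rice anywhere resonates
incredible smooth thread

6

The third line: "incredible smooth thread": 4+1+1 = 6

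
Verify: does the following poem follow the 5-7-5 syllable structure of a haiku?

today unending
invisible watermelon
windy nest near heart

Line 1: today (2), unending (3) → 5 ✓
Line 2: invisible (4), watermelon (4) → 8 (expected 7)
Line 3: windy (2), nest (1), near (1), heart (1) → 5 ✓

No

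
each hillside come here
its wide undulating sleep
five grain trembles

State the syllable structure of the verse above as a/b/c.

Line 1: "each hillside come here": 1+2+1+1 = 5
Line 2: "its wide undulating sleep": 1+1+4+1 = 7
Line 3: "five grain trembles": 1+1+2 = 4

5/7/4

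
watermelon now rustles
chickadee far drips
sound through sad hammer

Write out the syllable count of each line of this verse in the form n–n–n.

7–5–5

Line 1: "watermelon now rustles": 4+1+2 = 7
Line 2: "chickadee far drips": 3+1+1 = 5
Line 3: "sound through sad hammer": 1+1+1+2 = 5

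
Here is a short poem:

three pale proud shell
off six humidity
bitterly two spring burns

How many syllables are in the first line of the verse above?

The first line: "three pale proud shell": 1+1+1+1 = 4

4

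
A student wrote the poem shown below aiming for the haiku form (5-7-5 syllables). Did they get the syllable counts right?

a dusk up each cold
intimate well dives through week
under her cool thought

Yes

Line 1: "a dusk up each cold": 1+1+1+1+1 = 5 ✓
Line 2: "intimate well dives through week": 3+1+1+1+1 = 7 ✓
Line 3: "under her cool thought": 2+1+1+1 = 5 ✓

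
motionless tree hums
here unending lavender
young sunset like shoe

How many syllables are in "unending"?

3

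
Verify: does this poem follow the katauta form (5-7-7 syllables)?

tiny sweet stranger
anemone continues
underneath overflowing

Line 1: tiny (2), sweet (1), stranger (2) → 5 ✓
Line 2: anemone (4), continues (3) → 7 ✓
Line 3: underneath (3), overflowing (4) → 7 ✓

Yes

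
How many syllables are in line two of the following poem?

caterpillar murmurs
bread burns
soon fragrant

2

Line two: bread(1) + burns(1) = 2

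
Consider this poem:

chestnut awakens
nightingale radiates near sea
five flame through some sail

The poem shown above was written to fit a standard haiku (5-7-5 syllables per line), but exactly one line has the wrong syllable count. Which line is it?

Line 1: chestnut (2), awakens (3) → 5 ✓
Line 2: nightingale (3), radiates (3), near (1), sea (1) → 8 (expected 7)
Line 3: five (1), flame (1), through (1), some (1), sail (1) → 5 ✓

Line 2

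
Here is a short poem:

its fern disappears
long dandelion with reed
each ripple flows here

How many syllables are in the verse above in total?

17

Line 1: "its fern disappears": 1+1+3 = 5
Line 2: "long dandelion with reed": 1+4+1+1 = 7
Line 3: "each ripple flows here": 1+2+1+1 = 5
Total: 5 + 7 + 5 = 17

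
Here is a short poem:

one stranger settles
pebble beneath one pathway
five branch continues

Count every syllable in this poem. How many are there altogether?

Line 1: one(1) + stranger(2) + settles(2) = 5
Line 2: pebble(2) + beneath(2) + one(1) + pathway(2) = 7
Line 3: five(1) + branch(1) + continues(3) = 5
Total: 5 + 7 + 5 = 17

17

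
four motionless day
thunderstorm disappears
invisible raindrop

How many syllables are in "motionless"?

3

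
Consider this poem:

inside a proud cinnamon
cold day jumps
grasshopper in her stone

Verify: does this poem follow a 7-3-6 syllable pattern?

Yes

Line 1: inside(2) + a(1) + proud(1) + cinnamon(3) = 7 ✓
Line 2: cold(1) + day(1) + jumps(1) = 3 ✓
Line 3: grasshopper(3) + in(1) + her(1) + stone(1) = 6 ✓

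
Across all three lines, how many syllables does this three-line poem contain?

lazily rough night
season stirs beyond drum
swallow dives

Line 1: "lazily rough night": 3+1+1 = 5
Line 2: "season stirs beyond drum": 2+1+2+1 = 6
Line 3: "swallow dives": 2+1 = 3
Total: 5 + 6 + 3 = 14

14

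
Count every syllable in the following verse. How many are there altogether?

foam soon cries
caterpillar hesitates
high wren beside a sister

17

Line 1: foam(1) + soon(1) + cries(1) = 3
Line 2: caterpillar(4) + hesitates(3) = 7
Line 3: high(1) + wren(1) + beside(2) + a(1) + sister(2) = 7
Total: 3 + 7 + 7 = 17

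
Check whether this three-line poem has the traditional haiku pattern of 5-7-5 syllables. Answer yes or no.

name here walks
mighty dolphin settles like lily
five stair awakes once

Line 1: "name here walks": 1+1+1 = 3 (expected 5)
Line 2: "mighty dolphin settles like lily": 2+2+2+1+2 = 9 (expected 7)
Line 3: "five stair awakes once": 1+1+2+1 = 5 ✓

No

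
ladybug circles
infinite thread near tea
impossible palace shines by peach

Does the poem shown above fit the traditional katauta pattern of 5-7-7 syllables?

No

Line 1: ladybug(3) + circles(2) = 5 ✓
Line 2: infinite(3) + thread(1) + near(1) + tea(1) = 6 (expected 7)
Line 3: impossible(4) + palace(2) + shines(1) + by(1) + peach(1) = 9 (expected 7)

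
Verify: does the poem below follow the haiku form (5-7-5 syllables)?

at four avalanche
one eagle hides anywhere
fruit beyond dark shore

Line 1: at(1) + four(1) + avalanche(3) = 5 ✓
Line 2: one(1) + eagle(2) + hides(1) + anywhere(3) = 7 ✓
Line 3: fruit(1) + beyond(2) + dark(1) + shore(1) = 5 ✓

Yes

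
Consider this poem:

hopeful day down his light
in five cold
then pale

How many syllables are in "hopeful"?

2

"hopeful" has 2 syllables.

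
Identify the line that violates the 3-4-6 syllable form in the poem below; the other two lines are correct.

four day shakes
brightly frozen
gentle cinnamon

Line 3

Line 1: four(1) + day(1) + shakes(1) = 3 ✓
Line 2: brightly(2) + frozen(2) = 4 ✓
Line 3: gentle(2) + cinnamon(3) = 5 (expected 6)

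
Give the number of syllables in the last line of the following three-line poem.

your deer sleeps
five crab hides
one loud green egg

The last line: one(1) + loud(1) + green(1) + egg(1) = 4

4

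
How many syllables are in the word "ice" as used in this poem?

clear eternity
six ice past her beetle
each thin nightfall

1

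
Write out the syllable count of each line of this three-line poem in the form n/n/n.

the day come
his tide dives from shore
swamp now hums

3/5/3

Line 1: "the day come": 1+1+1 = 3
Line 2: "his tide dives from shore": 1+1+1+1+1 = 5
Line 3: "swamp now hums": 1+1+1 = 3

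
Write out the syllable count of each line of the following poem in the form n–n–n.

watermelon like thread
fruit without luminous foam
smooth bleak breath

Line 1: "watermelon like thread": 4+1+1 = 6
Line 2: "fruit without luminous foam": 1+2+3+1 = 7
Line 3: "smooth bleak breath": 1+1+1 = 3

6–7–3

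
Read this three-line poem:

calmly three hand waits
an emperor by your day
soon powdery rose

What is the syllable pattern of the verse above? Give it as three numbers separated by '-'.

5-7-5

Line 1: "calmly three hand waits": 2+1+1+1 = 5
Line 2: "an emperor by your day": 1+3+1+1+1 = 7
Line 3: "soon powdery rose": 1+3+1 = 5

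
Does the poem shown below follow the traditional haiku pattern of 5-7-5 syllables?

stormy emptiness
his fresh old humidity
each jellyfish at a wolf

No

Line 1: stormy(2) + emptiness(3) = 5 ✓
Line 2: his(1) + fresh(1) + old(1) + humidity(4) = 7 ✓
Line 3: each(1) + jellyfish(3) + at(1) + a(1) + wolf(1) = 7 (expected 5)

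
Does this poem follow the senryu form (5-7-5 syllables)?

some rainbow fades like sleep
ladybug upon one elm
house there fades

No

Line 1: some(1) + rainbow(2) + fades(1) + like(1) + sleep(1) = 6 (expected 5)
Line 2: ladybug(3) + upon(2) + one(1) + elm(1) = 7 ✓
Line 3: house(1) + there(1) + fades(1) = 3 (expected 5)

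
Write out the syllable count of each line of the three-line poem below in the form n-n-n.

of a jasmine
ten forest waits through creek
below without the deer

Line 1: "of a jasmine": 1+1+2 = 4
Line 2: "ten forest waits through creek": 1+2+1+1+1 = 6
Line 3: "below without the deer": 2+2+1+1 = 6

4-6-6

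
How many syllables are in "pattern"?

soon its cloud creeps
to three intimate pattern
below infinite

2

"pattern" has 2 syllables.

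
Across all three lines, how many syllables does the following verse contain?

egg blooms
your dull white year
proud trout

Line 1: egg(1) + blooms(1) = 2
Line 2: your(1) + dull(1) + white(1) + year(1) = 4
Line 3: proud(1) + trout(1) = 2
Total: 2 + 4 + 2 = 8

8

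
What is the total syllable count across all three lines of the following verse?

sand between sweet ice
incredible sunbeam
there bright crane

14

Line 1: "sand between sweet ice": 1+2+1+1 = 5
Line 2: "incredible sunbeam": 4+2 = 6
Line 3: "there bright crane": 1+1+1 = 3
Total: 5 + 6 + 3 = 14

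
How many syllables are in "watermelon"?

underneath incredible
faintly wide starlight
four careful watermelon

4

"watermelon" has 4 syllables.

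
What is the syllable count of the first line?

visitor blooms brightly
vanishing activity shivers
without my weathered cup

6

The first line: visitor (3), blooms (1), brightly (2) → 6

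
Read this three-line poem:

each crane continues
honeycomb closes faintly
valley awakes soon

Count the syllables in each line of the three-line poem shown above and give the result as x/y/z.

5/7/5

Line 1: each(1) + crane(1) + continues(3) = 5
Line 2: honeycomb(3) + closes(2) + faintly(2) = 7
Line 3: valley(2) + awakes(2) + soon(1) = 5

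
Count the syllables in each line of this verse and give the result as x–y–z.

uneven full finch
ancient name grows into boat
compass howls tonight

5–7–5

Line 1: "uneven full finch": 3+1+1 = 5
Line 2: "ancient name grows into boat": 2+1+1+2+1 = 7
Line 3: "compass howls tonight": 2+1+2 = 5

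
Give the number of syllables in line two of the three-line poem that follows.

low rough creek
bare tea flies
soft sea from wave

Line two: "bare tea flies": 1+1+1 = 3

3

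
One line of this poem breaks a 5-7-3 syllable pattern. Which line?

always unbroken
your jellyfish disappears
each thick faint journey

The third line

Line 1: always(2) + unbroken(3) = 5 ✓
Line 2: your(1) + jellyfish(3) + disappears(3) = 7 ✓
Line 3: each(1) + thick(1) + faint(1) + journey(2) = 5 (expected 3)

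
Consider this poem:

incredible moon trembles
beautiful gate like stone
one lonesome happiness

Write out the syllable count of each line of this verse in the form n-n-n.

Line 1: incredible (4), moon (1), trembles (2) → 7
Line 2: beautiful (3), gate (1), like (1), stone (1) → 6
Line 3: one (1), lonesome (2), happiness (3) → 6

7-6-6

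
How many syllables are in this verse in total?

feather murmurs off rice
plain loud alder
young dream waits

13

Line 1: feather(2) + murmurs(2) + off(1) + rice(1) = 6
Line 2: plain(1) + loud(1) + alder(2) = 4
Line 3: young(1) + dream(1) + waits(1) = 3
Total: 6 + 4 + 3 = 13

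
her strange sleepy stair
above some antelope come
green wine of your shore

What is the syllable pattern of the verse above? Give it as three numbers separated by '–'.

5–7–5

Line 1: her (1), strange (1), sleepy (2), stair (1) → 5
Line 2: above (2), some (1), antelope (3), come (1) → 7
Line 3: green (1), wine (1), of (1), your (1), shore (1) → 5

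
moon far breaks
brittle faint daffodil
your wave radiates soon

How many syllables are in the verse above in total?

Line 1: moon (1), far (1), breaks (1) → 3
Line 2: brittle (2), faint (1), daffodil (3) → 6
Line 3: your (1), wave (1), radiates (3), soon (1) → 6
Total: 3 + 6 + 6 = 15

15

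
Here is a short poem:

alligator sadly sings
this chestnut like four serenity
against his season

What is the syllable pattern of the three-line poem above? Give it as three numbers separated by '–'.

7–9–5

Line 1: alligator(4) + sadly(2) + sings(1) = 7
Line 2: this(1) + chestnut(2) + like(1) + four(1) + serenity(4) = 9
Line 3: against(2) + his(1) + season(2) = 5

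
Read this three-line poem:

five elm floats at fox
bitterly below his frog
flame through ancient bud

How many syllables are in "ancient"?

2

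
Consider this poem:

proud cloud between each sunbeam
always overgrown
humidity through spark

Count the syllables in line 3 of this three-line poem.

6

Line 3: humidity(4) + through(1) + spark(1) = 6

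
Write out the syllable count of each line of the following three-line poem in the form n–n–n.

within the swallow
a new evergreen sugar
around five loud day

Line 1: within(2) + the(1) + swallow(2) = 5
Line 2: a(1) + new(1) + evergreen(3) + sugar(2) = 7
Line 3: around(2) + five(1) + loud(1) + day(1) = 5

5–7–5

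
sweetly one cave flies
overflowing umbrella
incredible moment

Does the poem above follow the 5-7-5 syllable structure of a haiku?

No

Line 1: sweetly (2), one (1), cave (1), flies (1) → 5 ✓
Line 2: overflowing (4), umbrella (3) → 7 ✓
Line 3: incredible (4), moment (2) → 6 (expected 5)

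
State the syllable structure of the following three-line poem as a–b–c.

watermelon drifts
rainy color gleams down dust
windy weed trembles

Line 1: watermelon (4), drifts (1) → 5
Line 2: rainy (2), color (2), gleams (1), down (1), dust (1) → 7
Line 3: windy (2), weed (1), trembles (2) → 5

5–7–5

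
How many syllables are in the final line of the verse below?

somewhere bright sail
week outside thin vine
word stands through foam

The final line: "word stands through foam": 1+1+1+1 = 4

4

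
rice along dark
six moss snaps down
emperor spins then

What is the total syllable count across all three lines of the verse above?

13

Line 1: rice(1) + along(2) + dark(1) = 4
Line 2: six(1) + moss(1) + snaps(1) + down(1) = 4
Line 3: emperor(3) + spins(1) + then(1) = 5
Total: 4 + 4 + 5 = 13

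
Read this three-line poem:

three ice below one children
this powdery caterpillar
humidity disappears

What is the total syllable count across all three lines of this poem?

Line 1: "three ice below one children": 1+1+2+1+2 = 7
Line 2: "this powdery caterpillar": 1+3+4 = 8
Line 3: "humidity disappears": 4+3 = 7
Total: 7 + 8 + 7 = 22

22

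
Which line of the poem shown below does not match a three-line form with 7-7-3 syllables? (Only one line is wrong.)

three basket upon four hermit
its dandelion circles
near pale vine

The first line

Line 1: three(1) + basket(2) + upon(2) + four(1) + hermit(2) = 8 (expected 7)
Line 2: its(1) + dandelion(4) + circles(2) = 7 ✓
Line 3: near(1) + pale(1) + vine(1) = 3 ✓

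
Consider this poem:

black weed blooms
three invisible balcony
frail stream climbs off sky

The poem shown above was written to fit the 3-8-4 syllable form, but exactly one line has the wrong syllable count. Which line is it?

The third line

Line 1: black(1) + weed(1) + blooms(1) = 3 ✓
Line 2: three(1) + invisible(4) + balcony(3) = 8 ✓
Line 3: frail(1) + stream(1) + climbs(1) + off(1) + sky(1) = 5 (expected 4)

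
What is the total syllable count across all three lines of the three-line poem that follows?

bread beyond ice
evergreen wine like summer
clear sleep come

Line 1: bread (1), beyond (2), ice (1) → 4
Line 2: evergreen (3), wine (1), like (1), summer (2) → 7
Line 3: clear (1), sleep (1), come (1) → 3
Total: 4 + 7 + 3 = 14

14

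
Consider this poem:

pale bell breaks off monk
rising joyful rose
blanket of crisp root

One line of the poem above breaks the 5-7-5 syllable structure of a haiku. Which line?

Line 2

Line 1: "pale bell breaks off monk": 1+1+1+1+1 = 5 ✓
Line 2: "rising joyful rose": 2+2+1 = 5 (expected 7)
Line 3: "blanket of crisp root": 2+1+1+1 = 5 ✓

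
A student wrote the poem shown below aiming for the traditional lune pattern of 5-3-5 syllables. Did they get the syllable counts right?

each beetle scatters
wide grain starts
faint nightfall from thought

Line 1: each (1), beetle (2), scatters (2) → 5 ✓
Line 2: wide (1), grain (1), starts (1) → 3 ✓
Line 3: faint (1), nightfall (2), from (1), thought (1) → 5 ✓

Yes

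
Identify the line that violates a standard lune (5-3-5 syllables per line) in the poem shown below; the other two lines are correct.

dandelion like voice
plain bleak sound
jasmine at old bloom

Line 1

Line 1: "dandelion like voice": 4+1+1 = 6 (expected 5)
Line 2: "plain bleak sound": 1+1+1 = 3 ✓
Line 3: "jasmine at old bloom": 2+1+1+1 = 5 ✓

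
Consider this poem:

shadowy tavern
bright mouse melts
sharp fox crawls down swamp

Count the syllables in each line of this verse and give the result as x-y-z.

Line 1: shadowy(3) + tavern(2) = 5
Line 2: bright(1) + mouse(1) + melts(1) = 3
Line 3: sharp(1) + fox(1) + crawls(1) + down(1) + swamp(1) = 5

5-3-5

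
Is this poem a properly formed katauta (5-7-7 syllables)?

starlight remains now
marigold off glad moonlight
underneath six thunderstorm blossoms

No

Line 1: starlight (2), remains (2), now (1) → 5 ✓
Line 2: marigold (3), off (1), glad (1), moonlight (2) → 7 ✓
Line 3: underneath (3), six (1), thunderstorm (3), blossoms (2) → 9 (expected 7)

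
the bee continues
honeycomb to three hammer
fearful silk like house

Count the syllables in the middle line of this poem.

7

The middle line: "honeycomb to three hammer": 3+1+1+2 = 7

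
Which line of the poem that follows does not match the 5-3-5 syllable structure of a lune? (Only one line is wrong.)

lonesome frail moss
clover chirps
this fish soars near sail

Line 1: "lonesome frail moss": 2+1+1 = 4 (expected 5)
Line 2: "clover chirps": 2+1 = 3 ✓
Line 3: "this fish soars near sail": 1+1+1+1+1 = 5 ✓

Line 1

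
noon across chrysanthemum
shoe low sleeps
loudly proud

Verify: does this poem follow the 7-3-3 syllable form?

Yes

Line 1: noon (1), across (2), chrysanthemum (4) → 7 ✓
Line 2: shoe (1), low (1), sleeps (1) → 3 ✓
Line 3: loudly (2), proud (1) → 3 ✓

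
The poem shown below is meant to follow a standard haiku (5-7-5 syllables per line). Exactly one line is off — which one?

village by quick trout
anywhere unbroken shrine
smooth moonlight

Line 1: village (2), by (1), quick (1), trout (1) → 5 ✓
Line 2: anywhere (3), unbroken (3), shrine (1) → 7 ✓
Line 3: smooth (1), moonlight (2) → 3 (expected 5)

Line 3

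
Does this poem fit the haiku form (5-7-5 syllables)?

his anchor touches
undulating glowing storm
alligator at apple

Line 1: "his anchor touches": 1+2+2 = 5 ✓
Line 2: "undulating glowing storm": 4+2+1 = 7 ✓
Line 3: "alligator at apple": 4+1+2 = 7 (expected 5)

No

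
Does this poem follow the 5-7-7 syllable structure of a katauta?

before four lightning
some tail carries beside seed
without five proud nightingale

Yes

Line 1: before(2) + four(1) + lightning(2) = 5 ✓
Line 2: some(1) + tail(1) + carries(2) + beside(2) + seed(1) = 7 ✓
Line 3: without(2) + five(1) + proud(1) + nightingale(3) = 7 ✓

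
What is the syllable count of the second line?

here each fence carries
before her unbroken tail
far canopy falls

The second line: before(2) + her(1) + unbroken(3) + tail(1) = 7

7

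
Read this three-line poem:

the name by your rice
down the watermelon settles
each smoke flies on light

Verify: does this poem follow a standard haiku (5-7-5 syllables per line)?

Line 1: the (1), name (1), by (1), your (1), rice (1) → 5 ✓
Line 2: down (1), the (1), watermelon (4), settles (2) → 8 (expected 7)
Line 3: each (1), smoke (1), flies (1), on (1), light (1) → 5 ✓

No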